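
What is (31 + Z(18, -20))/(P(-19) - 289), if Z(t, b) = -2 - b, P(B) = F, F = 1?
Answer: -49/288 ≈ -0.17014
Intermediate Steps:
P(B) = 1
(31 + Z(18, -20))/(P(-19) - 289) = (31 + (-2 - 1*(-20)))/(1 - 289) = (31 + (-2 + 20))/(-288) = (31 + 18)*(-1/288) = 49*(-1/288) = -49/288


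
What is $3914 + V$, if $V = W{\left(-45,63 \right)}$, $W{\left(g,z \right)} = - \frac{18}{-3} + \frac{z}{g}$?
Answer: $\frac{19593}{5} \approx 3918.6$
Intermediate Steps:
$W{\left(g,z \right)} = 6 + \frac{z}{g}$ ($W{\left(g,z \right)} = \left(-18\right) \left(- \frac{1}{3}\right) + \frac{z}{g} = 6 + \frac{z}{g}$)
$V = \frac{23}{5}$ ($V = 6 + \frac{63}{-45} = 6 + 63 \left(- \frac{1}{45}\right) = 6 - \frac{7}{5} = \frac{23}{5} \approx 4.6$)
$3914 + V = 3914 + \frac{23}{5} = \frac{19593}{5}$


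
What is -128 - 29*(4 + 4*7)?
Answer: -1056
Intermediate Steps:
-128 - 29*(4 + 4*7) = -128 - 29*(4 + 28) = -128 - 29*32 = -128 - 928 = -1056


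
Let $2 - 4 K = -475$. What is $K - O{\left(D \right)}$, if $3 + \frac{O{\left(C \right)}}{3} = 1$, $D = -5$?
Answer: $\frac{501}{4} \approx 125.25$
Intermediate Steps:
$O{\left(C \right)} = -6$ ($O{\left(C \right)} = -9 + 3 \cdot 1 = -9 + 3 = -6$)
$K = \frac{477}{4}$ ($K = \frac{1}{2} - - \frac{475}{4} = \frac{1}{2} + \frac{475}{4} = \frac{477}{4} \approx 119.25$)
$K - O{\left(D \right)} = \frac{477}{4} - -6 = \frac{477}{4} + 6 = \frac{501}{4}$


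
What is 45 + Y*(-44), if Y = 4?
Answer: -131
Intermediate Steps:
45 + Y*(-44) = 45 + 4*(-44) = 45 - 176 = -131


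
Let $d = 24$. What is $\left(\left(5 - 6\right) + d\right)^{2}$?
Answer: $529$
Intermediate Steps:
$\left(\left(5 - 6\right) + d\right)^{2} = \left(\left(5 - 6\right) + 24\right)^{2} = \left(-1 + 24\right)^{2} = 23^{2} = 529$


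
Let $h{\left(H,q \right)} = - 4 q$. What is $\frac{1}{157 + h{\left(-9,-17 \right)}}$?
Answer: $\frac{1}{225} \approx 0.0044444$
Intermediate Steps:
$\frac{1}{157 + h{\left(-9,-17 \right)}} = \frac{1}{157 - -68} = \frac{1}{157 + 68} = \frac{1}{225}$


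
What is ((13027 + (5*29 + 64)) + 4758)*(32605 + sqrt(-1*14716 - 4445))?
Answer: 586694370 + 53982*I*sqrt(2129) ≈ 5.8669e+8 + 2.4908e+6*I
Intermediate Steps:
((13027 + (5*29 + 64)) + 4758)*(32605 + sqrt(-1*14716 - 4445)) = ((13027 + (145 + 64)) + 4758)*(32605 + sqrt(-14716 - 4445)) = ((13027 + 209) + 4758)*(32605 + sqrt(-19161)) = (13236 + 4758)*(32605 + 3*I*sqrt(2129)) = 17994*(32605 + 3*I*sqrt(2129)) = 586694370 + 53982*I*sqrt(2129)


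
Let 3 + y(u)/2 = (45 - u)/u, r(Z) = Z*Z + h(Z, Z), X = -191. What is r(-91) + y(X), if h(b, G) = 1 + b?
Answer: 1562863/191 ≈ 8182.5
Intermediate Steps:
r(Z) = 1 + Z + Z² (r(Z) = Z*Z + (1 + Z) = Z² + (1 + Z) = 1 + Z + Z²)
y(u) = -6 + 2*(45 - u)/u (y(u) = -6 + 2*((45 - u)/u) = -6 + 2*(45 - u)/u)
r(-91) + y(X) = (1 - 91 + (-91)²) + (-8 + 90/(-191)) = (1 - 91 + 8281) + (-8 + 90*(-1/191)) = 8191 + (-8 - 90/191) = 8191 - 1618/191 = 1562863/191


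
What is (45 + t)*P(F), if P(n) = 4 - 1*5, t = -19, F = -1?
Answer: -26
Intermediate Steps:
P(n) = -1 (P(n) = 4 - 5 = -1)
(45 + t)*P(F) = (45 - 19)*(-1) = 26*(-1) = -26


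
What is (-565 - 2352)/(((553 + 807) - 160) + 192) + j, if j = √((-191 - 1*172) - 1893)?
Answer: -2917/1392 + 4*I*√141 ≈ -2.0955 + 47.497*I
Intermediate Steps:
j = 4*I*√141 (j = √((-191 - 172) - 1893) = √(-363 - 1893) = √(-2256) = 4*I*√141 ≈ 47.497*I)
(-565 - 2352)/(((553 + 807) - 160) + 192) + j = (-565 - 2352)/(((553 + 807) - 160) + 192) + 4*I*√141 = -2917/((1360 - 160) + 192) + 4*I*√141 = -2917/(1200 + 192) + 4*I*√141 = -2917/1392 + 4*I*√141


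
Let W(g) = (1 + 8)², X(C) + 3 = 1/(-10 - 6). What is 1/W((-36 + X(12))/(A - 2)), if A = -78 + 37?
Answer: 1/81 ≈ 0.012346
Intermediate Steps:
A = -41
X(C) = -49/16 (X(C) = -3 + 1/(-10 - 6) = -3 + 1/(-16) = -3 - 1/16 = -49/16)
W(g) = 81 (W(g) = 9² = 81)
1/W((-36 + X(12))/(A - 2)) = 1/81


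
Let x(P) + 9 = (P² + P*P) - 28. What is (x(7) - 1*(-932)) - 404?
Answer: 589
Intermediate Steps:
x(P) = -37 + 2*P² (x(P) = -9 + ((P² + P*P) - 28) = -9 + ((P² + P²) - 28) = -9 + (2*P² - 28) = -9 + (-28 + 2*P²) = -37 + 2*P²)
(x(7) - 1*(-932)) - 404 = ((-37 + 2*7²) - 1*(-932)) - 404 = ((-37 + 2*49) + 932) - 404 = ((-37 + 98) + 932) - 404 = (61 + 932) - 404 = 993 - 404 = 589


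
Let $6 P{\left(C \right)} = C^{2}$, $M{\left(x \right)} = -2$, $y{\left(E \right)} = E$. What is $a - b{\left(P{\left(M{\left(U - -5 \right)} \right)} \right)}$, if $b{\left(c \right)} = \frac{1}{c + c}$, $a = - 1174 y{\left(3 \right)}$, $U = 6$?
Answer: $- \frac{14091}{4} \approx -3522.8$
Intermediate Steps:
$a = -3522$ ($a = \left(-1174\right) 3 = -3522$)
$P{\left(C \right)} = \frac{C^{2}}{6}$
$b{\left(c \right)} = \frac{1}{2 c}$
$a - b{\left(P{\left(M{\left(U - -5 \right)} \right)} \right)} = -3522 - \frac{1}{2 \frac{\left(-2\right)^{2}}{6}} = -3522 - \frac{1}{2 \cdot \frac{1}{6} \cdot 4} = -3522 - \frac{1}{2 \cdot \frac{2}{3}} = -3522 - \frac{1}{2} \cdot \frac{3}{2} = -3522 - \frac{3}{4} = - \frac{14091}{4}$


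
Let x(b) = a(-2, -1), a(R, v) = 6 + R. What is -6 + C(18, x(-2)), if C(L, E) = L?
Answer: 12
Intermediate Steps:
x(b) = 4 (x(b) = 6 - 2 = 4)
-6 + C(18, x(-2)) = -6 + 18 = 12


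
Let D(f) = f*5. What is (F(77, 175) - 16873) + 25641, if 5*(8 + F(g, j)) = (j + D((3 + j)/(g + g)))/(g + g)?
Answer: 51939432/5929 ≈ 8760.2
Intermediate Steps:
D(f) = 5*f
F(g, j) = -8 + (j + 5*(3 + j)/(2*g))/(10*g) (F(g, j) = -8 + ((j + 5*((3 + j)/(g + g)))/(g + g))/5 = -8 + ((j + 5*((3 + j)/((2*g))))/((2*g)))/5 = -8 + ((j + 5*((3 + j)*(1/(2*g))))*(1/(2*g)))/5 = -8 + ((j + 5*((3 + j)/(2*g)))*(1/(2*g)))/5 = -8 + ((j + 5*(3 + j)/(2*g))*(1/(2*g)))/5 = -8 + ((j + 5*(3 + j)/(2*g))/(2*g))/5 = -8 + (j + 5*(3 + j)/(2*g))/(10*g))
(F(77, 175) - 16873) + 25641 = ((1/20)*(15 + 5*175 + 2*77*(175 - 80*77))/77² - 16873) + 25641 = ((1/20)*(1/5929)*(15 + 875 + 2*77*(175 - 6160)) - 16873) + 25641 = ((1/20)*(1/5929)*(15 + 875 + 2*77*(-5985)) - 16873) + 25641 = ((1/20)*(1/5929)*(15 + 875 - 921690) - 16873) + 25641 = ((1/20)*(1/5929)*(-920800) - 16873) + 25641 = (-46040/5929 - 16873) + 25641 = -100086057/5929 + 25641 = 51939432/5929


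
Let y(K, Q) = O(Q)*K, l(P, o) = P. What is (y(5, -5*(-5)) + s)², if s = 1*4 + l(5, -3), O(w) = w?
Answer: 17956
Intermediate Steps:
y(K, Q) = K*Q (y(K, Q) = Q*K = K*Q)
s = 9 (s = 1*4 + 5 = 4 + 5 = 9)
(y(5, -5*(-5)) + s)² = (5*(-5*(-5)) + 9)² = (5*25 + 9)² = (125 + 9)² = 134² = 17956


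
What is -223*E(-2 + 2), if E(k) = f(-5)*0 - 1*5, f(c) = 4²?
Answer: 1115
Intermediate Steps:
f(c) = 16
E(k) = -5 (E(k) = 16*0 - 1*5 = 0 - 5 = -5)
-223*E(-2 + 2) = -223*(-5) = 1115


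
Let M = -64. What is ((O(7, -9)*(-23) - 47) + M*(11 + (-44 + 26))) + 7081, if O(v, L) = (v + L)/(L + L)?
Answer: 67315/9 ≈ 7479.4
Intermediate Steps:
O(v, L) = (L + v)/(2*L) (O(v, L) = (L + v)/((2*L)) = (L + v)*(1/(2*L)) = (L + v)/(2*L))
((O(7, -9)*(-23) - 47) + M*(11 + (-44 + 26))) + 7081 = ((((1/2)*(-9 + 7)/(-9))*(-23) - 47) - 64*(11 + (-44 + 26))) + 7081 = ((((1/2)*(-1/9)*(-2))*(-23) - 47) - 64*(11 - 18)) + 7081 = (((1/9)*(-23) - 47) - 64*(-7)) + 7081 = ((-23/9 - 47) + 448) + 7081 = (-446/9 + 448) + 7081 = 3586/9 + 7081 = 67315/9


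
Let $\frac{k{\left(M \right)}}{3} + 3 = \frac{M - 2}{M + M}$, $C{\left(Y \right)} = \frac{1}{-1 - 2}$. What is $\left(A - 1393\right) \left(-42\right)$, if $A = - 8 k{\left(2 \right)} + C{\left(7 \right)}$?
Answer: $55496$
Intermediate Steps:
$C{\left(Y \right)} = - \frac{1}{3}$ ($C{\left(Y \right)} = \frac{1}{-3} = - \frac{1}{3}$)
$k{\left(M \right)} = -9 + \frac{3 \left(-2 + M\right)}{2 M}$ ($k{\left(M \right)} = -9 + 3 \frac{M - 2}{M + M} = -9 + 3 \frac{-2 + M}{2 M} = -9 + \frac{3 \left(-2 + M\right)}{2 M}$)
$A = \frac{215}{3}$ ($A = - 8 \left(- \frac{15}{2} - \frac{3}{2}\right) - \frac{1}{3} = \left(-8\right) \left(-9\right) - \frac{1}{3} = 72 - \frac{1}{3} = \frac{215}{3} \approx 71.667$)
$\left(A - 1393\right) \left(-42\right) = \left(\frac{215}{3} - 1393\right) \left(-42\right) = \left(- \frac{3964}{3}\right) \left(-42\right) = 55496$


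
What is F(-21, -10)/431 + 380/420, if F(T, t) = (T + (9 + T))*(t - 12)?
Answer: 23435/9051 ≈ 2.5892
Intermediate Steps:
F(T, t) = (-12 + t)*(9 + 2*T) (F(T, t) = (9 + 2*T)*(-12 + t) = (-12 + t)*(9 + 2*T))
F(-21, -10)/431 + 380/420 = (-108 - 24*(-21) + 9*(-10) + 2*(-21)*(-10))/431 + 380/420 = (-108 + 504 - 90 + 420)*(1/431) + 380*(1/420) = 726*(1/431) + 19/21 = 726/431 + 19/21 = 23435/9051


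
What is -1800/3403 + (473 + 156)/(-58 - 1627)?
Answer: -5173487/5734055 ≈ -0.90224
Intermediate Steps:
-1800/3403 + (473 + 156)/(-58 - 1627) = -1800*1/3403 + 629/(-1685) = -1800/3403 + 629*(-1/1685) = -1800/3403 - 629/1685 = -5173487/5734055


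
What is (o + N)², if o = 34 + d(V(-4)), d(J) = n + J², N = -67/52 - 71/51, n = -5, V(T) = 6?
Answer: 27314503441/7033104 ≈ 3883.7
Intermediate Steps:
N = -7109/2652 (N = -67*1/52 - 71*1/51 = -67/52 - 71/51 = -7109/2652 ≈ -2.6806)
d(J) = -5 + J²
o = 65 (o = 34 + (-5 + 6²) = 34 + (-5 + 36) = 34 + 31 = 65)
(o + N)² = (65 - 7109/2652)² = (165271/2652)² = 27314503441/7033104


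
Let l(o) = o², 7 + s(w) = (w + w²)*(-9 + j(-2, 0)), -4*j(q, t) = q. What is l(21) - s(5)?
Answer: 703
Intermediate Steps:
j(q, t) = -q/4
s(w) = -7 - 17*w/2 - 17*w²/2 (s(w) = -7 + (w + w²)*(-9 - ¼*(-2)) = -7 + (w + w²)*(-9 + ½) = -7 + (w + w²)*(-17/2) = -7 + (-17*w/2 - 17*w²/2) = -7 - 17*w/2 - 17*w²/2)
l(21) - s(5) = 21² - (-7 - 17/2*5 - 17/2*5²) = 441 - (-7 - 85/2 - 17/2*25) = 441 - (-7 - 85/2 - 425/2) = 441 - 1*(-262) = 441 + 262 = 703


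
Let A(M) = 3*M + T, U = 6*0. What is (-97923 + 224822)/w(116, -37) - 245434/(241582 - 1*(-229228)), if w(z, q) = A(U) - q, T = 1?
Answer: 29867995849/8945390 ≈ 3338.9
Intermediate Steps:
U = 0
A(M) = 1 + 3*M (A(M) = 3*M + 1 = 1 + 3*M)
w(z, q) = 1 - q (w(z, q) = (1 + 3*0) - q = (1 + 0) - q = 1 - q)
(-97923 + 224822)/w(116, -37) - 245434/(241582 - 1*(-229228)) = (-97923 + 224822)/(1 - 1*(-37)) - 245434/(241582 - 1*(-229228)) = 126899/(1 + 37) - 245434/(241582 + 229228) = 126899/38 - 245434/470810 = 126899*(1/38) - 245434*1/470810 = 126899/38 - 122717/235405 = 29867995849/8945390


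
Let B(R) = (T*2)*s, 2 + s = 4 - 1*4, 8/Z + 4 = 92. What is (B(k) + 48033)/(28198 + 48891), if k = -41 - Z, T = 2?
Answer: 48025/77089 ≈ 0.62298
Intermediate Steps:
Z = 1/11 (Z = 8/(-4 + 92) = 8/88 = 8*(1/88) = 1/11 ≈ 0.090909)
k = -452/11 (k = -41 - 1*1/11 = -41 - 1/11 = -452/11 ≈ -41.091)
s = -2 (s = -2 + (4 - 1*4) = -2 + (4 - 4) = -2 + 0 = -2)
B(R) = -8 (B(R) = (2*2)*(-2) = 4*(-2) = -8)
(B(k) + 48033)/(28198 + 48891) = (-8 + 48033)/(28198 + 48891) = 48025/77089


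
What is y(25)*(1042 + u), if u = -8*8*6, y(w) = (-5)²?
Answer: 16450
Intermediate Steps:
y(w) = 25
u = -384 (u = -64*6 = -384)
y(25)*(1042 + u) = 25*(1042 - 384) = 25*658 = 16450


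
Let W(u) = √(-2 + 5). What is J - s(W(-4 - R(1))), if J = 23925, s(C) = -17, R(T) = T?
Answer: 23942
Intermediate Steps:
W(u) = √3
J - s(W(-4 - R(1))) = 23925 - 1*(-17) = 23925 + 17 = 23942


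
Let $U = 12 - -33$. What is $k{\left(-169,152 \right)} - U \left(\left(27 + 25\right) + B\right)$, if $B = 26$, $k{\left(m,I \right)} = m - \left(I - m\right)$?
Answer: $-4000$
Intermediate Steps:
$k{\left(m,I \right)} = - I + 2 m$
$U = 45$ ($U = 12 + 33 = 45$)
$k{\left(-169,152 \right)} - U \left(\left(27 + 25\right) + B\right) = \left(\left(-1\right) 152 + 2 \left(-169\right)\right) - 45 \left(\left(27 + 25\right) + 26\right) = \left(-152 - 338\right) - 45 \left(52 + 26\right) = -490 - 45 \cdot 78 = -490 - 3510 = -4000$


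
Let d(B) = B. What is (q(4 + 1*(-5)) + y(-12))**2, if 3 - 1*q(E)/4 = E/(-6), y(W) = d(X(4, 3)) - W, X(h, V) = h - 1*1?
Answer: 6241/9 ≈ 693.44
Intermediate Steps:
X(h, V) = -1 + h (X(h, V) = h - 1 = -1 + h)
y(W) = 3 - W (y(W) = (-1 + 4) - W = 3 - W)
q(E) = 12 + 2*E/3 (q(E) = 12 - 4*E/(-6) = 12 - 4*E*(-1)/6 = 12 - (-2)*E/3 = 12 + 2*E/3)
(q(4 + 1*(-5)) + y(-12))**2 = ((12 + 2*(4 + 1*(-5))/3) + (3 - 1*(-12)))**2 = ((12 + 2*(4 - 5)/3) + (3 + 12))**2 = ((12 + (2/3)*(-1)) + 15)**2 = ((12 - 2/3) + 15)**2 = (34/3 + 15)**2 = (79/3)**2 = 6241/9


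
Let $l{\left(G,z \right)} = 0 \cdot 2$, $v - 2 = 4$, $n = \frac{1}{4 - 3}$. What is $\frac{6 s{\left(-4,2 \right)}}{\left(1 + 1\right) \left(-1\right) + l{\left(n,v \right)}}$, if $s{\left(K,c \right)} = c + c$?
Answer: $-12$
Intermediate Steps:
$s{\left(K,c \right)} = 2 c$
$n = 1$ ($n = 1^{-1} = 1$)
$v = 6$ ($v = 2 + 4 = 6$)
$l{\left(G,z \right)} = 0$
$\frac{6 s{\left(-4,2 \right)}}{\left(1 + 1\right) \left(-1\right) + l{\left(n,v \right)}} = \frac{6 \cdot 2 \cdot 2}{\left(1 + 1\right) \left(-1\right) + 0} = \frac{6 \cdot 4}{2 \left(-1\right) + 0} = \frac{24}{-2 + 0} = \frac{24}{-2} = 24 \left(- \frac{1}{2}\right) = -12$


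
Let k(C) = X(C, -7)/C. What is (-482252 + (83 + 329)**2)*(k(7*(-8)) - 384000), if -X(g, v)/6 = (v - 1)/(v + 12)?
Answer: 600015627864/5 ≈ 1.2000e+11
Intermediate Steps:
X(g, v) = -6*(-1 + v)/(12 + v) (X(g, v) = -6*(v - 1)/(v + 12) = -6*(-1 + v)/(12 + v))
k(C) = 48/(5*C) (k(C) = (6*(1 - 1*(-7))/(12 - 7))/C = (6*(1 + 7)/5)/C = (6*(1/5)*8)/C = 48/(5*C))
(-482252 + (83 + 329)**2)*(k(7*(-8)) - 384000) = (-482252 + (83 + 329)**2)*(48/(5*((7*(-8)))) - 384000) = (-482252 + 412**2)*((48/5)/(-56) - 384000) = (-482252 + 169744)*((48/5)*(-1/56) - 384000) = -312508*(-6/35 - 384000) = -312508*(-13440006/35) = 600015627864/5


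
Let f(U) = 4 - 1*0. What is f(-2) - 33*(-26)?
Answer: 862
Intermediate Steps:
f(U) = 4 (f(U) = 4 + 0 = 4)
f(-2) - 33*(-26) = 4 - 33*(-26) = 4 + 858 = 862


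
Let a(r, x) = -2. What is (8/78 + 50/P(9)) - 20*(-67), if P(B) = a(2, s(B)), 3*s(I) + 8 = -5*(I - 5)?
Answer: 51289/39 ≈ 1315.1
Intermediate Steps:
s(I) = 17/3 - 5*I/3 (s(I) = -8/3 + (-5*(I - 5))/3 = -8/3 + (-5*(-5 + I))/3 = -8/3 + (25 - 5*I)/3 = -8/3 + (25/3 - 5*I/3) = 17/3 - 5*I/3)
P(B) = -2
(8/78 + 50/P(9)) - 20*(-67) = (8/78 + 50/(-2)) - 20*(-67) = (8*(1/78) + 50*(-½)) + 1340 = (4/39 - 25) + 1340 = -971/39 + 1340 = 51289/39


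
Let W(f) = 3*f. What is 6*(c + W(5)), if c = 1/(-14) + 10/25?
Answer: 3219/35 ≈ 91.971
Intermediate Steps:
c = 23/70 (c = 1*(-1/14) + 10*(1/25) = -1/14 + ⅖ = 23/70 ≈ 0.32857)
6*(c + W(5)) = 6*(23/70 + 3*5) = 6*(23/70 + 15) = 6*(1073/70) = 3219/35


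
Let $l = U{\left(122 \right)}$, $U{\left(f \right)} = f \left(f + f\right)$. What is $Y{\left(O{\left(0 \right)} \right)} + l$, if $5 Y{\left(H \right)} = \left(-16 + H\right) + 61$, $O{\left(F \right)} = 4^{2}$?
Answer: $\frac{148901}{5} \approx 29780.0$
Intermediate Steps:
$O{\left(F \right)} = 16$
$U{\left(f \right)} = 2 f^{2}$ ($U{\left(f \right)} = f 2 f = 2 f^{2}$)
$Y{\left(H \right)} = 9 + \frac{H}{5}$ ($Y{\left(H \right)} = \frac{\left(-16 + H\right) + 61}{5} = \frac{45 + H}{5} = 9 + \frac{H}{5}$)
$l = 29768$ ($l = 2 \cdot 122^{2} = 2 \cdot 14884 = 29768$)
$Y{\left(O{\left(0 \right)} \right)} + l = \left(9 + \frac{1}{5} \cdot 16\right) + 29768 = \left(9 + \frac{16}{5}\right) + 29768 = \frac{61}{5} + 29768 = \frac{148901}{5}$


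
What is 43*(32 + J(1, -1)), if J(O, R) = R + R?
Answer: 1290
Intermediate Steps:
J(O, R) = 2*R
43*(32 + J(1, -1)) = 43*(32 + 2*(-1)) = 43*(32 - 2) = 43*30 = 1290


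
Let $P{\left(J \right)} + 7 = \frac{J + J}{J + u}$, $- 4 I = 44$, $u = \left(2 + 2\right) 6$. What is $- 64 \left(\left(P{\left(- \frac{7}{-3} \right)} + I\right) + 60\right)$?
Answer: $- \frac{213248}{79} \approx -2699.3$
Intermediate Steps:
$u = 24$ ($u = 4 \cdot 6 = 24$)
$I = -11$ ($I = \left(- \frac{1}{4}\right) 44 = -11$)
$P{\left(J \right)} = -7 + \frac{2 J}{24 + J}$ ($P{\left(J \right)} = -7 + \frac{J + J}{J + 24} = -7 + \frac{2 J}{24 + J}$)
$- 64 \left(\left(P{\left(- \frac{7}{-3} \right)} + I\right) + 60\right) = - 64 \left(\left(\frac{-168 - 5 \left(- \frac{7}{-3}\right)}{24 - \frac{7}{-3}} - 11\right) + 60\right) = - 64 \left(\left(\frac{-168 - 5 \left(\left(-7\right) \left(- \frac{1}{3}\right)\right)}{24 - - \frac{7}{3}} - 11\right) + 60\right) = - 64 \left(\left(\frac{-168 - \frac{35}{3}}{24 + \frac{7}{3}} - 11\right) + 60\right) = - 64 \left(\left(\frac{-168 - \frac{35}{3}}{\frac{79}{3}} - 11\right) + 60\right) = - 64 \left(\left(\frac{3}{79} \left(- \frac{539}{3}\right) - 11\right) + 60\right) = - 64 \left(\left(- \frac{539}{79} - 11\right) + 60\right) = - 64 \left(- \frac{1408}{79} + 60\right) = \left(-64\right) \frac{3332}{79} = - \frac{213248}{79}$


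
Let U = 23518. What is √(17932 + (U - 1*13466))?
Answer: 4*√1749 ≈ 167.28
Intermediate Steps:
√(17932 + (U - 1*13466)) = √(17932 + (23518 - 1*13466)) = √(17932 + (23518 - 13466)) = √(17932 + 10052) = √27984 = 4*√1749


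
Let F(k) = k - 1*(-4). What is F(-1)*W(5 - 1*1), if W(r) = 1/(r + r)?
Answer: 3/8 ≈ 0.37500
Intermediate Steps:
W(r) = 1/(2*r)
F(k) = 4 + k (F(k) = k + 4 = 4 + k)
F(-1)*W(5 - 1*1) = (4 - 1)*(1/(2*(5 - 1*1))) = 3*(1/(2*(5 - 1))) = 3*((1/2)/4) = 3*((1/2)*(1/4)) = 3*(1/8) = 3/8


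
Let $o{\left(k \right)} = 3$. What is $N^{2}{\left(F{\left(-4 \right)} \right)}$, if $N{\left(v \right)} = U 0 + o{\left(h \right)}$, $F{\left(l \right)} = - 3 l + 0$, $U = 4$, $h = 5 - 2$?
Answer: $9$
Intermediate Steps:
$h = 3$ ($h = 5 - 2 = 3$)
$F{\left(l \right)} = - 3 l$
$N{\left(v \right)} = 3$ ($N{\left(v \right)} = 4 \cdot 0 + 3 = 0 + 3 = 3$)
$N^{2}{\left(F{\left(-4 \right)} \right)} = 3^{2} = 9$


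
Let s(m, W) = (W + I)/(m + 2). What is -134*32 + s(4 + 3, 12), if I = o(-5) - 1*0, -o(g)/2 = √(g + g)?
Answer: -12860/3 - 2*I*√10/9 ≈ -4286.7 - 0.70273*I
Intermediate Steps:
o(g) = -2*√2*√g (o(g) = -2*√(g + g) = -2*√2*√g)
I = -2*I*√10 (I = -2*√2*√(-5) - 1*0 = -2*√2*I*√5 + 0 = -2*I*√10 + 0 = -2*I*√10 ≈ -6.3246*I)
s(m, W) = (W - 2*I*√10)/(2 + m) (s(m, W) = (W - 2*I*√10)/(m + 2) = (W - 2*I*√10)/(2 + m))
-134*32 + s(4 + 3, 12) = -134*32 + (12 - 2*I*√10)/(2 + (4 + 3)) = -4288 + (12 - 2*I*√10)/(2 + 7) = -4288 + (12 - 2*I*√10)/9 = -4288 + (4/3 - 2*I*√10/9) = -12860/3 - 2*I*√10/9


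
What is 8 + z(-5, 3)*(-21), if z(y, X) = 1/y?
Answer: 61/5 ≈ 12.200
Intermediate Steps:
8 + z(-5, 3)*(-21) = 8 - 21/(-5) = 8 - ⅕*(-21) = 8 + 21/5 = 61/5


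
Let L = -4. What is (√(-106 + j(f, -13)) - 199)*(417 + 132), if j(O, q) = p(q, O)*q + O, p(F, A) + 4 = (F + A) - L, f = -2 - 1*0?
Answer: -109251 + 549*√87 ≈ -1.0413e+5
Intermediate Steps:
f = -2 (f = -2 + 0 = -2)
p(F, A) = A + F (p(F, A) = -4 + ((F + A) - 1*(-4)) = -4 + ((A + F) + 4) = -4 + (4 + A + F) = A + F)
j(O, q) = O + q*(O + q) (j(O, q) = (O + q)*q + O = q*(O + q) + O = O + q*(O + q))
(√(-106 + j(f, -13)) - 199)*(417 + 132) = (√(-106 + (-2 - 13*(-2 - 13))) - 199)*(417 + 132) = (√(-106 + (-2 - 13*(-15))) - 199)*549 = (√(-106 + (-2 + 195)) - 199)*549 = (√(-106 + 193) - 199)*549 = (√87 - 199)*549 = (-199 + √87)*549 = -109251 + 549*√87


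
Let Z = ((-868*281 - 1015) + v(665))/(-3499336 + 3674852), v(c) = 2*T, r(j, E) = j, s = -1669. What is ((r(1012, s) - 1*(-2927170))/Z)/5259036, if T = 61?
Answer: -128485697978/321854317959 ≈ -0.39920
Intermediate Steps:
v(c) = 122 (v(c) = 2*61 = 122)
Z = -244801/175516 (Z = ((-868*281 - 1015) + 122)/(-3499336 + 3674852) = ((-243908 - 1015) + 122)/175516 = (-244923 + 122)*(1/175516) = -244801*1/175516 = -244801/175516 ≈ -1.3948)
((r(1012, s) - 1*(-2927170))/Z)/5259036 = ((1012 - 1*(-2927170))/(-244801/175516))/5259036 = ((1012 + 2927170)*(-175516/244801))*(1/5259036) = (2928182*(-175516/244801))*(1/5259036) = -513942791912/244801*1/5259036 = -128485697978/321854317959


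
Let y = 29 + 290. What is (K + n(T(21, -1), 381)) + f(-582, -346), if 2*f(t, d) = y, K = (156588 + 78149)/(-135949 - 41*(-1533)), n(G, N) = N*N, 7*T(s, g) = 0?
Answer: 10622112531/73096 ≈ 1.4532e+5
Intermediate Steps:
T(s, g) = 0 (T(s, g) = (⅐)*0 = 0)
n(G, N) = N²
K = -234737/73096 (K = 234737/(-135949 + 62853) = 234737/(-73096) = 234737*(-1/73096) = -234737/73096 ≈ -3.2114)
y = 319
f(t, d) = 319/2 (f(t, d) = (½)*319 = 319/2)
(K + n(T(21, -1), 381)) + f(-582, -346) = (-234737/73096 + 381²) + 319/2 = (-234737/73096 + 145161) + 319/2 = 10610453719/73096 + 319/2 = 10622112531/73096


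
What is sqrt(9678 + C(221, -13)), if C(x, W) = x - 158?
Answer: sqrt(9741) ≈ 98.697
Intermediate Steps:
C(x, W) = -158 + x
sqrt(9678 + C(221, -13)) = sqrt(9678 + (-158 + 221)) = sqrt(9678 + 63) = sqrt(9741)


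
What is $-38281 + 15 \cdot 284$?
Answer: $-34021$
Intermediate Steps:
$-38281 + 15 \cdot 284 = -38281 + 4260 = -34021$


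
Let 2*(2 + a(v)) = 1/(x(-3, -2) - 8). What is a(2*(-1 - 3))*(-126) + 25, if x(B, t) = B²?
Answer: 214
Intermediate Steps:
a(v) = -3/2 (a(v) = -2 + 1/(2*((-3)² - 8)) = -2 + 1/(2*(9 - 8)) = -2 + (½)/1 = -2 + (½)*1 = -2 + ½ = -3/2)
a(2*(-1 - 3))*(-126) + 25 = -3/2*(-126) + 25 = 189 + 25 = 214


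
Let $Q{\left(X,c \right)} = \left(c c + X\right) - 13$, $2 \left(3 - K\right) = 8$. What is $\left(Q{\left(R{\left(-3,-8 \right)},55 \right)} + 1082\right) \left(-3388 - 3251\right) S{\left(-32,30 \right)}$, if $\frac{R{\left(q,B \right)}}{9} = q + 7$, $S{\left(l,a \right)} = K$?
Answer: $27419070$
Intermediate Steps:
$K = -1$ ($K = 3 - 4 = -1$)
$S{\left(l,a \right)} = -1$
$R{\left(q,B \right)} = 63 + 9 q$ ($R{\left(q,B \right)} = 9 \left(q + 7\right) = 9 \left(7 + q\right) = 63 + 9 q$)
$Q{\left(X,c \right)} = -13 + X + c^{2}$ ($Q{\left(X,c \right)} = \left(c^{2} + X\right) - 13 = \left(X + c^{2}\right) - 13 = -13 + X + c^{2}$)
$\left(Q{\left(R{\left(-3,-8 \right)},55 \right)} + 1082\right) \left(-3388 - 3251\right) S{\left(-32,30 \right)} = \left(\left(-13 + \left(63 + 9 \left(-3\right)\right) + 55^{2}\right) + 1082\right) \left(-3388 - 3251\right) \left(-1\right) = \left(\left(-13 + \left(63 - 27\right) + 3025\right) + 1082\right) \left(-6639\right) \left(-1\right) = \left(\left(-13 + 36 + 3025\right) + 1082\right) \left(-6639\right) \left(-1\right) = \left(3048 + 1082\right) \left(-6639\right) \left(-1\right) = 4130 \left(-6639\right) \left(-1\right) = \left(-27419070\right) \left(-1\right) = 27419070$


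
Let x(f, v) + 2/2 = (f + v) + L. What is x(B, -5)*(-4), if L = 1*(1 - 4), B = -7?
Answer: 64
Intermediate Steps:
L = -3 (L = 1*(-3) = -3)
x(f, v) = -4 + f + v (x(f, v) = -1 + ((f + v) - 3) = -1 + (-3 + f + v) = -4 + f + v)
x(B, -5)*(-4) = (-4 - 7 - 5)*(-4) = -16*(-4) = 64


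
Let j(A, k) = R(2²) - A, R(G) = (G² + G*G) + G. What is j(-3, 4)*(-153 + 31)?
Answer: -4758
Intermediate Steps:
R(G) = G + 2*G² (R(G) = (G² + G²) + G = 2*G² + G = G + 2*G²)
j(A, k) = 36 - A (j(A, k) = 2²*(1 + 2*2²) - A = 4*(1 + 2*4) - A = 4*(1 + 8) - A = 4*9 - A = 36 - A)
j(-3, 4)*(-153 + 31) = (36 - 1*(-3))*(-153 + 31) = (36 + 3)*(-122) = 39*(-122) = -4758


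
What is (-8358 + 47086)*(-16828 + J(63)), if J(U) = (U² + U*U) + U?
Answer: -341852056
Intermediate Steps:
J(U) = U + 2*U² (J(U) = (U² + U²) + U = 2*U² + U = U + 2*U²)
(-8358 + 47086)*(-16828 + J(63)) = (-8358 + 47086)*(-16828 + 63*(1 + 2*63)) = 38728*(-16828 + 63*(1 + 126)) = 38728*(-16828 + 63*127) = 38728*(-16828 + 8001) = 38728*(-8827) = -341852056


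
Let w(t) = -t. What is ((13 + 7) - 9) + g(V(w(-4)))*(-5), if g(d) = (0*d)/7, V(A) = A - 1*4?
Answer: 11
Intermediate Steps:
V(A) = -4 + A (V(A) = A - 4 = -4 + A)
g(d) = 0 (g(d) = 0*(⅐) = 0)
((13 + 7) - 9) + g(V(w(-4)))*(-5) = ((13 + 7) - 9) + 0*(-5) = (20 - 9) + 0 = 11 + 0 = 11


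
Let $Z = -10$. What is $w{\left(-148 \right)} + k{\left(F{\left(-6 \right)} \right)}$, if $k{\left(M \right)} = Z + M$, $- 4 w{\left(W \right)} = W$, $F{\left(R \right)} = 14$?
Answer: $41$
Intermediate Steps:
$w{\left(W \right)} = - \frac{W}{4}$
$k{\left(M \right)} = -10 + M$
$w{\left(-148 \right)} + k{\left(F{\left(-6 \right)} \right)} = \left(- \frac{1}{4}\right) \left(-148\right) + \left(-10 + 14\right) = 37 + 4 = 41$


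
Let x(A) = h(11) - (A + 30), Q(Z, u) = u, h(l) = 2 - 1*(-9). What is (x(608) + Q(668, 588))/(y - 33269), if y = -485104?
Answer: 13/172791 ≈ 7.5235e-5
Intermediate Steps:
h(l) = 11 (h(l) = 2 + 9 = 11)
x(A) = -19 - A (x(A) = 11 - (A + 30) = 11 - (30 + A) = 11 + (-30 - A) = -19 - A)
(x(608) + Q(668, 588))/(y - 33269) = ((-19 - 1*608) + 588)/(-485104 - 33269) = ((-19 - 608) + 588)/(-518373) = (-627 + 588)*(-1/518373) = -39*(-1/518373) = 13/172791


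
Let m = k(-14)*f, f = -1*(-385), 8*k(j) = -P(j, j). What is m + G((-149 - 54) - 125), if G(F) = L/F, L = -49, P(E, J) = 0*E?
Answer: 49/328 ≈ 0.14939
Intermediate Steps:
P(E, J) = 0
k(j) = 0 (k(j) = (-1*0)/8 = (1/8)*0 = 0)
f = 385
G(F) = -49/F
m = 0 (m = 0*385 = 0)
m + G((-149 - 54) - 125) = 0 - 49/((-149 - 54) - 125) = 0 - 49/(-203 - 125) = 0 - 49/(-328) = 0 - 49*(-1/328) = 0 + 49/328 = 49/328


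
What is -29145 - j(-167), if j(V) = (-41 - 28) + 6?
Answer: -29082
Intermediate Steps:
j(V) = -63 (j(V) = -69 + 6 = -63)
-29145 - j(-167) = -29145 - 1*(-63) = -29145 + 63 = -29082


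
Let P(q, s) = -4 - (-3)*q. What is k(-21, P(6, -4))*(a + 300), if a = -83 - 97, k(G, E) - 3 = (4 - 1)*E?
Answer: 5400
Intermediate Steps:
P(q, s) = -4 + 3*q
k(G, E) = 3 + 3*E (k(G, E) = 3 + (4 - 1)*E = 3 + 3*E)
a = -180
k(-21, P(6, -4))*(a + 300) = (3 + 3*(-4 + 3*6))*(-180 + 300) = (3 + 3*(-4 + 18))*120 = (3 + 3*14)*120 = (3 + 42)*120 = 45*120 = 5400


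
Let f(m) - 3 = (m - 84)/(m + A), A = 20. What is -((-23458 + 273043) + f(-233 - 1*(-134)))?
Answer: -19717635/79 ≈ -2.4959e+5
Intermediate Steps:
f(m) = 3 + (-84 + m)/(20 + m) (f(m) = 3 + (m - 84)/(m + 20) = 3 + (-84 + m)/(20 + m))
-((-23458 + 273043) + f(-233 - 1*(-134))) = -((-23458 + 273043) + 4*(-6 + (-233 - 1*(-134)))/(20 + (-233 - 1*(-134)))) = -(249585 + 4*(-6 + (-233 + 134))/(20 + (-233 + 134))) = -(249585 + 4*(-6 - 99)/(20 - 99)) = -(249585 + 4*(-105)/(-79)) = -(249585 + 4*(-1/79)*(-105)) = -(249585 + 420/79) = -1*19717635/79 = -19717635/79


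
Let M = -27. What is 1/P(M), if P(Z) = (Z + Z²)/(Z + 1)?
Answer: -1/27 ≈ -0.037037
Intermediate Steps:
P(Z) = (Z + Z²)/(1 + Z)
1/P(M) = 1/(-27) = -1/27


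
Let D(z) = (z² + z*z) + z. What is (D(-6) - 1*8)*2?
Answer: 116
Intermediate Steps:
D(z) = z + 2*z² (D(z) = (z² + z²) + z = 2*z² + z = z + 2*z²)
(D(-6) - 1*8)*2 = (-6*(1 + 2*(-6)) - 1*8)*2 = (-6*(1 - 12) - 8)*2 = (-6*(-11) - 8)*2 = (66 - 8)*2 = 58*2 = 116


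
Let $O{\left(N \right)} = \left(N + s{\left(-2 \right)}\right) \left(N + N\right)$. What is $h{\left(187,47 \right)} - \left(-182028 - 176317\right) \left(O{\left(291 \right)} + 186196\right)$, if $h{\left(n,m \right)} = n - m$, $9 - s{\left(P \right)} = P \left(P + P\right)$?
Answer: $127620988440$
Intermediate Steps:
$s{\left(P \right)} = 9 - 2 P^{2}$ ($s{\left(P \right)} = 9 - P \left(P + P\right) = 9 - P 2 P = 9 - 2 P^{2}$)
$O{\left(N \right)} = 2 N \left(1 + N\right)$ ($O{\left(N \right)} = \left(N + \left(9 - 2 \left(-2\right)^{2}\right)\right) \left(N + N\right) = \left(N + \left(9 - 8\right)\right) 2 N = \left(N + 1\right) 2 N = \left(1 + N\right) 2 N = 2 N \left(1 + N\right)$)
$h{\left(187,47 \right)} - \left(-182028 - 176317\right) \left(O{\left(291 \right)} + 186196\right) = \left(187 - 47\right) - \left(-182028 - 176317\right) \left(2 \cdot 291 \left(1 + 291\right) + 186196\right) = \left(187 - 47\right) - - 358345 \left(2 \cdot 291 \cdot 292 + 186196\right) = 140 - - 358345 \left(169944 + 186196\right) = 140 - \left(-358345\right) 356140 = 140 - -127620988300 = 140 + 127620988300 = 127620988440$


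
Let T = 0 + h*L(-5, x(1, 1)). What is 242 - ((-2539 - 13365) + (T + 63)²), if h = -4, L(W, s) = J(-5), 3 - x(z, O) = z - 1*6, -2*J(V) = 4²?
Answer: 7121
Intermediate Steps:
J(V) = -8 (J(V) = -½*4² = -½*16 = -8)
x(z, O) = 9 - z (x(z, O) = 3 - (z - 1*6) = 3 - (z - 6) = 3 - (-6 + z) = 3 + (6 - z) = 9 - z)
L(W, s) = -8
T = 32 (T = 0 - 4*(-8) = 0 + 32 = 32)
242 - ((-2539 - 13365) + (T + 63)²) = 242 - ((-2539 - 13365) + (32 + 63)²) = 242 - (-15904 + 95²) = 242 - (-15904 + 9025) = 242 - 1*(-6879) = 242 + 6879 = 7121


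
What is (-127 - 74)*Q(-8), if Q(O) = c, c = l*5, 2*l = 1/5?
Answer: -201/2 ≈ -100.50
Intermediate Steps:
l = ⅒ (l = (½)/5 = (½)*(⅕) = ⅒ ≈ 0.10000)
c = ½ (c = (⅒)*5 = ½ ≈ 0.50000)
Q(O) = ½
(-127 - 74)*Q(-8) = (-127 - 74)*(½) = -201*½ = -201/2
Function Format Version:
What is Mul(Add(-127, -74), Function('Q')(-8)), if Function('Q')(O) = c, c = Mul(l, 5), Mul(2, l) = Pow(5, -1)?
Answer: Rational(-201, 2) ≈ -100.50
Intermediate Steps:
l = Rational(1, 10) (l = Mul(Rational(1, 2), Pow(5, -1)) = Mul(Rational(1, 2), Rational(1, 5)) = Rational(1, 10) ≈ 0.10000)
c = Rational(1, 2) (c = Mul(Rational(1, 10), 5) = Rational(1, 2) ≈ 0.50000)
Function('Q')(O) = Rational(1, 2)
Mul(Add(-127, -74), Function('Q')(-8)) = Mul(Add(-127, -74), Rational(1, 2)) = Mul(-201, Rational(1, 2)) = Rational(-201, 2)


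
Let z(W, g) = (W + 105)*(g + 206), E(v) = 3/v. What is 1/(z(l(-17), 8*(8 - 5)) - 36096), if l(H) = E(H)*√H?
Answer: -33847/404415612 + 115*I*√17/404415612 ≈ -8.3694e-5 + 1.1724e-6*I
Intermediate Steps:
l(H) = 3/√H (l(H) = (3/H)*√H = 3/√H)
z(W, g) = (105 + W)*(206 + g)
1/(z(l(-17), 8*(8 - 5)) - 36096) = 1/((21630 + 105*(8*(8 - 5)) + 206*(3/√(-17)) + (3/√(-17))*(8*(8 - 5))) - 36096) = 1/((21630 + 105*(8*3) + 206*(3*(-I*√17/17)) + (3*(-I*√17/17))*(8*3)) - 36096) = 1/((21630 + 105*24 + 206*(-3*I*√17/17) - 3*I*√17/17*24) - 36096) = 1/((21630 + 2520 - 618*I*√17/17 - 72*I*√17/17) - 36096) = 1/((24150 - 690*I*√17/17) - 36096) = 1/(-11946 - 690*I*√17/17)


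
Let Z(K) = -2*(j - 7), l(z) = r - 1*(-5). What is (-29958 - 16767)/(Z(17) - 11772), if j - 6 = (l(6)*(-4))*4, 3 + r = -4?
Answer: 46725/11834 ≈ 3.9484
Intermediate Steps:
r = -7 (r = -3 - 4 = -7)
l(z) = -2 (l(z) = -7 - 1*(-5) = -7 + 5 = -2)
j = 38 (j = 6 - 2*(-4)*4 = 6 + 8*4 = 6 + 32 = 38)
Z(K) = -62 (Z(K) = -2*(38 - 7) = -2*31 = -62)
(-29958 - 16767)/(Z(17) - 11772) = (-29958 - 16767)/(-62 - 11772) = -46725/(-11834) = -46725*(-1/11834) = 46725/11834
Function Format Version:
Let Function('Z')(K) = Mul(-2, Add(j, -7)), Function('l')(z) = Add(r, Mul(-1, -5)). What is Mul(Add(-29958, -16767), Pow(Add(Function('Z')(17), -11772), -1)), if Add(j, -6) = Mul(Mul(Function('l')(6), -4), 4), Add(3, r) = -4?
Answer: Rational(46725, 11834) ≈ 3.9484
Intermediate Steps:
r = -7 (r = Add(-3, -4) = -7)
Function('l')(z) = -2 (Function('l')(z) = Add(-7, Mul(-1, -5)) = Add(-7, 5) = -2)
j = 38 (j = Add(6, Mul(Mul(-2, -4), 4)) = Add(6, Mul(8, 4)) = Add(6, 32) = 38)
Function('Z')(K) = -62 (Function('Z')(K) = Mul(-2, Add(38, -7)) = Mul(-2, 31) = -62)
Mul(Add(-29958, -16767), Pow(Add(Function('Z')(17), -11772), -1)) = Mul(Add(-29958, -16767), Pow(Add(-62, -11772), -1)) = Mul(-46725, Pow(-11834, -1)) = Mul(-46725, Rational(-1, 11834)) = Rational(46725, 11834)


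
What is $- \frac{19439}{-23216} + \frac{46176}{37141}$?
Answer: $\frac{138000455}{66328112} \approx 2.0806$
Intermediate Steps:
$- \frac{19439}{-23216} + \frac{46176}{37141} = \left(-19439\right) \left(- \frac{1}{23216}\right) + 46176 \cdot \frac{1}{37141} = \frac{19439}{23216} + \frac{3552}{2857} = \frac{138000455}{66328112}$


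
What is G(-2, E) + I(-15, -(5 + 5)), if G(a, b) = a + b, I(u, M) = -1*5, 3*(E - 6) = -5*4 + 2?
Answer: -7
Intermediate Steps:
E = 0 (E = 6 + (-5*4 + 2)/3 = 6 + (-20 + 2)/3 = 6 + (1/3)*(-18) = 6 - 6 = 0)
I(u, M) = -5
G(-2, E) + I(-15, -(5 + 5)) = (-2 + 0) - 5 = -2 - 5 = -7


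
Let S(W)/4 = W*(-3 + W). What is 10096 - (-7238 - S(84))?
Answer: 44550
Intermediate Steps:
S(W) = 4*W*(-3 + W) (S(W) = 4*(W*(-3 + W)) = 4*W*(-3 + W))
10096 - (-7238 - S(84)) = 10096 - (-7238 - 4*84*(-3 + 84)) = 10096 - (-7238 - 4*84*81) = 10096 - (-7238 - 1*27216) = 10096 - (-7238 - 27216) = 10096 - 1*(-34454) = 10096 + 34454 = 44550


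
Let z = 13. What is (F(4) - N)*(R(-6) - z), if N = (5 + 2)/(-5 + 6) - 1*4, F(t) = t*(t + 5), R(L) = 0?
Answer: -429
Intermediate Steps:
F(t) = t*(5 + t)
N = 3 (N = 7/1 - 4 = 7*1 - 4 = 7 - 4 = 3)
(F(4) - N)*(R(-6) - z) = (4*(5 + 4) - 1*3)*(0 - 1*13) = (4*9 - 3)*(0 - 13) = (36 - 3)*(-13) = 33*(-13) = -429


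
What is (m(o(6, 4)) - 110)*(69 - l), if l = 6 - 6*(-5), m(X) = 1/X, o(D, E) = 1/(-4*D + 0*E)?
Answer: -4422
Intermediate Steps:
o(D, E) = -1/(4*D) (o(D, E) = 1/(-4*D + 0) = 1/(-4*D) = -1/(4*D))
l = 36 (l = 6 - 1*(-30) = 6 + 30 = 36)
(m(o(6, 4)) - 110)*(69 - l) = (1/(-¼/6) - 110)*(69 - 1*36) = (1/(-¼*⅙) - 110)*(69 - 36) = (1/(-1/24) - 110)*33 = (-24 - 110)*33 = -134*33 = -4422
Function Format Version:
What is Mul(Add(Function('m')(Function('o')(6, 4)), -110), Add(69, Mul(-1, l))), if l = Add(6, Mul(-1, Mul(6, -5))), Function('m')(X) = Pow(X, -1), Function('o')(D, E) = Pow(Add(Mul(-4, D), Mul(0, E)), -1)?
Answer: -4422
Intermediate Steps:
Function('o')(D, E) = Mul(Rational(-1, 4), Pow(D, -1)) (Function('o')(D, E) = Pow(Add(Mul(-4, D), 0), -1) = Pow(Mul(-4, D), -1) = Mul(Rational(-1, 4), Pow(D, -1)))
l = 36 (l = Add(6, Mul(-1, -30)) = Add(6, 30) = 36)
Mul(Add(Function('m')(Function('o')(6, 4)), -110), Add(69, Mul(-1, l))) = Mul(Add(Pow(Mul(Rational(-1, 4), Pow(6, -1)), -1), -110), Add(69, Mul(-1, 36))) = Mul(Add(Pow(Mul(Rational(-1, 4), Rational(1, 6)), -1), -110), Add(69, -36)) = Mul(Add(Pow(Rational(-1, 24), -1), -110), 33) = Mul(Add(-24, -110), 33) = Mul(-134, 33) = -4422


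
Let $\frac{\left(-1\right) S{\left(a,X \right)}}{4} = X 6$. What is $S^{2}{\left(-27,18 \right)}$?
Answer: $186624$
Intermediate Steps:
$S{\left(a,X \right)} = - 24 X$ ($S{\left(a,X \right)} = - 4 X 6 = - 4 \cdot 6 X = - 24 X$)
$S^{2}{\left(-27,18 \right)} = \left(\left(-24\right) 18\right)^{2} = \left(-432\right)^{2} = 186624$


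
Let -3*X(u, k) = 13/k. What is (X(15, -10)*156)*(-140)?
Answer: -9464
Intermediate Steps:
X(u, k) = -13/(3*k)
(X(15, -10)*156)*(-140) = (-13/3/(-10)*156)*(-140) = (-13/3*(-⅒)*156)*(-140) = ((13/30)*156)*(-140) = (338/5)*(-140) = -9464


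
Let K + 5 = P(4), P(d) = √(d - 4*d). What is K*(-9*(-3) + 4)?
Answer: -155 + 62*I*√3 ≈ -155.0 + 107.39*I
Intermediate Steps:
P(d) = √3*√(-d) (P(d) = √(-3*d) = √3*√(-d))
K = -5 + 2*I*√3 (K = -5 + √3*√(-1*4) = -5 + √3*√(-4) = -5 + √3*(2*I) = -5 + 2*I*√3 ≈ -5.0 + 3.4641*I)
K*(-9*(-3) + 4) = (-5 + 2*I*√3)*(-9*(-3) + 4) = (-5 + 2*I*√3)*(27 + 4) = (-5 + 2*I*√3)*31 = -155 + 62*I*√3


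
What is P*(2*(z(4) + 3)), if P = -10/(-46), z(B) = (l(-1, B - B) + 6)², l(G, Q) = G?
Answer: 280/23 ≈ 12.174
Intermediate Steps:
z(B) = 25 (z(B) = (-1 + 6)² = 5² = 25)
P = 5/23 (P = -10*(-1/46) = 5/23 ≈ 0.21739)
P*(2*(z(4) + 3)) = 5*(2*(25 + 3))/23 = 5*(2*28)/23 = (5/23)*56 = 280/23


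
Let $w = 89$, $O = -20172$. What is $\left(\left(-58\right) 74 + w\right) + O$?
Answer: $-24375$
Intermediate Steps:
$\left(\left(-58\right) 74 + w\right) + O = \left(\left(-58\right) 74 + 89\right) - 20172 = \left(-4292 + 89\right) - 20172 = -4203 - 20172 = -24375$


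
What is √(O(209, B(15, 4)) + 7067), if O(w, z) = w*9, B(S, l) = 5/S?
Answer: 2*√2237 ≈ 94.594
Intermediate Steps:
O(w, z) = 9*w
√(O(209, B(15, 4)) + 7067) = √(9*209 + 7067) = √(1881 + 7067) = √8948 = 2*√2237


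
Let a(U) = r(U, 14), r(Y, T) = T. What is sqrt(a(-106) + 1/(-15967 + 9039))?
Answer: sqrt(41997103)/1732 ≈ 3.7416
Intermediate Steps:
a(U) = 14
sqrt(a(-106) + 1/(-15967 + 9039)) = sqrt(14 + 1/(-15967 + 9039)) = sqrt(14 + 1/(-6928)) = sqrt(14 - 1/6928) = sqrt(96991/6928) = sqrt(41997103)/1732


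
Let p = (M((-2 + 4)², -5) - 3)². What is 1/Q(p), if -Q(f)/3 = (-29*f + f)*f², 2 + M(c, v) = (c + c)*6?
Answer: 1/530994496116 ≈ 1.8833e-12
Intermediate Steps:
M(c, v) = -2 + 12*c (M(c, v) = -2 + (c + c)*6 = -2 + (2*c)*6 = -2 + 12*c)
p = 1849 (p = ((-2 + 12*(-2 + 4)²) - 3)² = ((-2 + 12*2²) - 3)² = ((-2 + 12*4) - 3)² = ((-2 + 48) - 3)² = (46 - 3)² = 43² = 1849)
Q(f) = 84*f³ (Q(f) = -3*(-29*f + f)*f² = -3*(-28*f)*f² = -(-84)*f³ = 84*f³)
1/Q(p) = 1/(84*1849³) = 1/(84*6321363049) = 1/530994496116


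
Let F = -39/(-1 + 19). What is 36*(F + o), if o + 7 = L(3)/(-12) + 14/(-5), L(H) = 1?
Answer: -2169/5 ≈ -433.80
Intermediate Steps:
o = -593/60 (o = -7 + (1/(-12) + 14/(-5)) = -7 + (1*(-1/12) + 14*(-1/5)) = -7 + (-1/12 - 14/5) = -7 - 173/60 = -593/60 ≈ -9.8833)
F = -13/6 (F = -39/18 = -39*1/18 = -13/6 ≈ -2.1667)
36*(F + o) = 36*(-13/6 - 593/60) = 36*(-241/20) = -2169/5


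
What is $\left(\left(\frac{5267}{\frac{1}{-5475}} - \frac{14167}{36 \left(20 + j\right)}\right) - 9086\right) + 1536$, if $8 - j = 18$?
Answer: $- \frac{10383989167}{360} \approx -2.8844 \cdot 10^{7}$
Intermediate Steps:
$j = -10$ ($j = 8 - 18 = -10$)
$\left(\left(\frac{5267}{\frac{1}{-5475}} - \frac{14167}{36 \left(20 + j\right)}\right) - 9086\right) + 1536 = \left(\left(\frac{5267}{\frac{1}{-5475}} - \frac{14167}{36 \left(20 - 10\right)}\right) - 9086\right) + 1536 = \left(\left(\frac{5267}{- \frac{1}{5475}} - \frac{14167}{36 \cdot 10}\right) - 9086\right) + 1536 = \left(\left(5267 \left(-5475\right) - \frac{14167}{360}\right) - 9086\right) + 1536 = \left(\left(-28836825 - \frac{14167}{360}\right) - 9086\right) + 1536 = \left(- \frac{10381271167}{360} - 9086\right) + 1536 = - \frac{10384542127}{360} + 1536 = - \frac{10383989167}{360}$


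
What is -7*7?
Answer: -49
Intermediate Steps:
-7*7 = -1*49 = -49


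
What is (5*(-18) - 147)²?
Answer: 56169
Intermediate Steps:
(5*(-18) - 147)² = (-90 - 147)² = (-237)² = 56169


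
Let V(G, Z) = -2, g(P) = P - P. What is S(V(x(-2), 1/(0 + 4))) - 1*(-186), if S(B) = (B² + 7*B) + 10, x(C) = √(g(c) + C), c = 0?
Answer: 186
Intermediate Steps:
g(P) = 0
x(C) = √C (x(C) = √(0 + C) = √C)
S(B) = 10 + B² + 7*B
S(V(x(-2), 1/(0 + 4))) - 1*(-186) = (10 + (-2)² + 7*(-2)) - 1*(-186) = (10 + 4 - 14) + 186 = 0 + 186 = 186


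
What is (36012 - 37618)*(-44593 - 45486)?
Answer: 144666874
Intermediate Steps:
(36012 - 37618)*(-44593 - 45486) = -1606*(-90079) = 144666874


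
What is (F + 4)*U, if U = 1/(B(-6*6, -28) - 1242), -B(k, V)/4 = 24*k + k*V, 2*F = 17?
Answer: -25/3636 ≈ -0.0068757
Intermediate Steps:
F = 17/2 (F = (½)*17 = 17/2 ≈ 8.5000)
B(k, V) = -96*k - 4*V*k (B(k, V) = -4*(24*k + k*V) = -4*(24*k + V*k) = -96*k - 4*V*k)
U = -1/1818 (U = 1/(-4*(-6*6)*(24 - 28) - 1242) = 1/(-4*(-36)*(-4) - 1242) = 1/(-576 - 1242) = 1/(-1818) = -1/1818 ≈ -0.00055005)
(F + 4)*U = (17/2 + 4)*(-1/1818) = (25/2)*(-1/1818) = -25/3636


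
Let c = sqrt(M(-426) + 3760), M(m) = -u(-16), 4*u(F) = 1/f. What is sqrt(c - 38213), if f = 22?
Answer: sqrt(-18495092 + 11*sqrt(7279338))/22 ≈ 195.32*I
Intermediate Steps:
u(F) = 1/88 (u(F) = (1/4)/22 = (1/4)*(1/22) = 1/88)
M(m) = -1/88 (M(m) = -1*1/88 = -1/88)
c = sqrt(7279338)/44 (c = sqrt(-1/88 + 3760) = sqrt(330879/88) = sqrt(7279338)/44 ≈ 61.319)
sqrt(c - 38213) = sqrt(sqrt(7279338)/44 - 38213) = sqrt(-38213 + sqrt(7279338)/44)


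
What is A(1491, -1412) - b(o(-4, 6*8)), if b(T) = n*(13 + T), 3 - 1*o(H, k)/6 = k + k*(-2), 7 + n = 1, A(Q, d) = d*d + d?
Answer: 1994246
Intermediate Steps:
A(Q, d) = d + d**2 (A(Q, d) = d**2 + d = d + d**2)
n = -6 (n = -7 + 1 = -6)
o(H, k) = 18 + 6*k (o(H, k) = 18 - 6*(k + k*(-2)) = 18 - 6*(k - 2*k) = 18 - (-6)*k = 18 + 6*k)
b(T) = -78 - 6*T (b(T) = -6*(13 + T) = -78 - 6*T)
A(1491, -1412) - b(o(-4, 6*8)) = -1412*(1 - 1412) - (-78 - 6*(18 + 6*(6*8))) = -1412*(-1411) - (-78 - 6*(18 + 6*48)) = 1992332 - (-78 - 6*(18 + 288)) = 1992332 - (-78 - 6*306) = 1992332 - (-78 - 1836) = 1992332 - 1*(-1914) = 1992332 + 1914 = 1994246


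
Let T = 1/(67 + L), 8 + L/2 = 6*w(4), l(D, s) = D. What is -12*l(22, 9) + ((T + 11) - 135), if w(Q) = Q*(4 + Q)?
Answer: -168779/435 ≈ -388.00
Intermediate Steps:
L = 368 (L = -16 + 2*(6*(4*(4 + 4))) = -16 + 2*(6*(4*8)) = -16 + 2*(6*32) = -16 + 2*192 = -16 + 384 = 368)
T = 1/435 (T = 1/(67 + 368) = 1/435 ≈ 0.0022989)
-12*l(22, 9) + ((T + 11) - 135) = -12*22 + ((1/435 + 11) - 135) = -264 + (4786/435 - 135) = -264 - 53939/435 = -168779/435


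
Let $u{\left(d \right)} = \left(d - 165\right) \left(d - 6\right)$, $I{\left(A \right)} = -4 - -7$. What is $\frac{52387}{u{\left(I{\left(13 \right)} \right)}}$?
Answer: $\frac{52387}{486} \approx 107.79$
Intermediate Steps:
$I{\left(A \right)} = 3$ ($I{\left(A \right)} = -4 + 7 = 3$)
$u{\left(d \right)} = \left(-165 + d\right) \left(-6 + d\right)$
$\frac{52387}{u{\left(I{\left(13 \right)} \right)}} = \frac{52387}{990 + 3^{2} - 513} = \frac{52387}{990 + 9 - 513} = \frac{52387}{486}$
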